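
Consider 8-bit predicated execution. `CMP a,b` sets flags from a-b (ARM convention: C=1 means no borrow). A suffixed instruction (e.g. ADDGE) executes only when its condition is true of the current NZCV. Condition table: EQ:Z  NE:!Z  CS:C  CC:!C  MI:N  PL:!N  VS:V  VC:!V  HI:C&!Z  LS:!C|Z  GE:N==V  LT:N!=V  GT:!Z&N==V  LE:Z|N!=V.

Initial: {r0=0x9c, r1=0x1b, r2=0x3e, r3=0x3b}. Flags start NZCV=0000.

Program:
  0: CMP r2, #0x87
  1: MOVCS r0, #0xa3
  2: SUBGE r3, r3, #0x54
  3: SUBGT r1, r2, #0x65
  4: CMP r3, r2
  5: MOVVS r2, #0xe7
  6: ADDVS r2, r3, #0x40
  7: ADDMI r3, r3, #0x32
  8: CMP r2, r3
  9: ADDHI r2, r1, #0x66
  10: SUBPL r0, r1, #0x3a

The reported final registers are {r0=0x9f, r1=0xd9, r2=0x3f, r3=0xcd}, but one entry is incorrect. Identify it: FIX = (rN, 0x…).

FIX = (r3, 0x19)

[0] flags=1001 → (cmp)
[1] flags=1001 CS?F → skip
[2] flags=1001 GE?T → r3=0xe7
[3] flags=1001 GT?T → r1=0xd9
[4] flags=1010 → (cmp)
[5] flags=1010 VS?F → skip
[6] flags=1010 VS?F → skip
[7] flags=1010 MI?T → r3=0x19
[8] flags=0010 → (cmp)
[9] flags=0010 HI?T → r2=0x3f
[10] flags=0010 PL?T → r0=0x9f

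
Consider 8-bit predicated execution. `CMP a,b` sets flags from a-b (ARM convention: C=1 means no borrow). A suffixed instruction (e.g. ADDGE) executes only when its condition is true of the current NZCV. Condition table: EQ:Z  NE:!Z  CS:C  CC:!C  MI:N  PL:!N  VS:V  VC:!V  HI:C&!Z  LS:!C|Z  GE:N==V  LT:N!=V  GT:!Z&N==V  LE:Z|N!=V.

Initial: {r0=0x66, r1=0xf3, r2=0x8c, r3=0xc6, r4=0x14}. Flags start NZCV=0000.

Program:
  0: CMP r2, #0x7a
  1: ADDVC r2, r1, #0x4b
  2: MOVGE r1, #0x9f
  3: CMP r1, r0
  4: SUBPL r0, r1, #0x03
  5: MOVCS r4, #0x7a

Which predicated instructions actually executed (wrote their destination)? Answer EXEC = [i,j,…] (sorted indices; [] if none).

0: ✓ CMP  NZCV=0011
1: · ADDVC
2: · MOVGE
3: ✓ CMP  NZCV=1010
4: · SUBPL
5: ✓ MOVCS  r4←0x7a

EXEC = [5]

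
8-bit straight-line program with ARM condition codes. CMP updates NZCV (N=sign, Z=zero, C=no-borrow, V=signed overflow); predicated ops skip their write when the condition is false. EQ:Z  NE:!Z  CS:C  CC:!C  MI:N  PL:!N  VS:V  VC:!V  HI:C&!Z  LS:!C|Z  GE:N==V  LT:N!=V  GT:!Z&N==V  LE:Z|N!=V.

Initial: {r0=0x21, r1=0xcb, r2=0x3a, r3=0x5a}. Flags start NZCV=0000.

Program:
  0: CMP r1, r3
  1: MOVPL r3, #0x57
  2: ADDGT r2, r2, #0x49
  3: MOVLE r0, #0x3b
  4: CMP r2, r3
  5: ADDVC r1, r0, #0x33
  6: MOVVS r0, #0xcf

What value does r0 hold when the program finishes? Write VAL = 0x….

[0] flags=0011 → (cmp)
[1] flags=0011 PL?T → r3=0x57
[2] flags=0011 GT?F → skip
[3] flags=0011 LE?T → r0=0x3b
[4] flags=1000 → (cmp)
[5] flags=1000 VC?T → r1=0x6e
[6] flags=1000 VS?F → skip

VAL = 0x3b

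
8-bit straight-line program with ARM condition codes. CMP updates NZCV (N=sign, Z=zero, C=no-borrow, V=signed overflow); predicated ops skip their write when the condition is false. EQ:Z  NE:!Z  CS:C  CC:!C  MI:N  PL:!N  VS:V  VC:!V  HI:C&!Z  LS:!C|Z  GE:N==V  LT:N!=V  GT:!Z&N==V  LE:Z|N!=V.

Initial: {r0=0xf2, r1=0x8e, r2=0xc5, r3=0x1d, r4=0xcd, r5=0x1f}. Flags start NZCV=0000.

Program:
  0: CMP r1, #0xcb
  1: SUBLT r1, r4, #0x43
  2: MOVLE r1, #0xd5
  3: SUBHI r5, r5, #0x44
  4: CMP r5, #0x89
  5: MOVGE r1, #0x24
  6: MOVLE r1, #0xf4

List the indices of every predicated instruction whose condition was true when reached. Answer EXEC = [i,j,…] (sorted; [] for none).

EXEC = [1,2,5]

0: ✓ CMP  NZCV=1000
1: ✓ SUBLT  r1←0x8a
2: ✓ MOVLE  r1←0xd5
3: · SUBHI
4: ✓ CMP  NZCV=1001
5: ✓ MOVGE  r1←0x24
6: · MOVLE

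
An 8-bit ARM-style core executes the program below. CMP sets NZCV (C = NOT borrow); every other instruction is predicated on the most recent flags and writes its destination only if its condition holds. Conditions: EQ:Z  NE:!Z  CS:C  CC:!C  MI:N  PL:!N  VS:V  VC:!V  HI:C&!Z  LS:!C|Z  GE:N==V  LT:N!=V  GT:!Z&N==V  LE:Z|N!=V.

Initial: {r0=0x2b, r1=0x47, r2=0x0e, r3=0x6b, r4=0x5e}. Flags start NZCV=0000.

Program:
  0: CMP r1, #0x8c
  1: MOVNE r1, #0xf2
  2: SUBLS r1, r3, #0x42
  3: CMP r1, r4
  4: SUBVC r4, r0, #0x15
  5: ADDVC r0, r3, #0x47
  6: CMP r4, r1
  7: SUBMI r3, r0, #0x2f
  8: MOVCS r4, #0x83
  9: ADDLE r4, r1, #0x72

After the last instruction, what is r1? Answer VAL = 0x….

VAL = 0x29

0: ✓ CMP  NZCV=1001
1: ✓ MOVNE  r1←0xf2
2: ✓ SUBLS  r1←0x29
3: ✓ CMP  NZCV=1000
4: ✓ SUBVC  r4←0x16
5: ✓ ADDVC  r0←0xb2
6: ✓ CMP  NZCV=1000
7: ✓ SUBMI  r3←0x83
8: · MOVCS
9: ✓ ADDLE  r4←0x9b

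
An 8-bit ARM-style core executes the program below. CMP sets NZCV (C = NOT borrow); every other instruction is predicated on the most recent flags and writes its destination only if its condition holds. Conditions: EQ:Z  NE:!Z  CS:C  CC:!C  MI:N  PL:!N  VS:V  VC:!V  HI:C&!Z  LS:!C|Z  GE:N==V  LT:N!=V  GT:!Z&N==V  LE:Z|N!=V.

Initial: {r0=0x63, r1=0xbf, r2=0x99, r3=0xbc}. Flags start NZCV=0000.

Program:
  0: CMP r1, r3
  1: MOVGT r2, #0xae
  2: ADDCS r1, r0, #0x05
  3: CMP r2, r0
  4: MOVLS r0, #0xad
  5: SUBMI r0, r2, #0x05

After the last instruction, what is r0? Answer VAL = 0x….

VAL = 0x63

0: ✓ CMP  NZCV=0010
1: ✓ MOVGT  r2←0xae
2: ✓ ADDCS  r1←0x68
3: ✓ CMP  NZCV=0011
4: · MOVLS
5: · SUBMI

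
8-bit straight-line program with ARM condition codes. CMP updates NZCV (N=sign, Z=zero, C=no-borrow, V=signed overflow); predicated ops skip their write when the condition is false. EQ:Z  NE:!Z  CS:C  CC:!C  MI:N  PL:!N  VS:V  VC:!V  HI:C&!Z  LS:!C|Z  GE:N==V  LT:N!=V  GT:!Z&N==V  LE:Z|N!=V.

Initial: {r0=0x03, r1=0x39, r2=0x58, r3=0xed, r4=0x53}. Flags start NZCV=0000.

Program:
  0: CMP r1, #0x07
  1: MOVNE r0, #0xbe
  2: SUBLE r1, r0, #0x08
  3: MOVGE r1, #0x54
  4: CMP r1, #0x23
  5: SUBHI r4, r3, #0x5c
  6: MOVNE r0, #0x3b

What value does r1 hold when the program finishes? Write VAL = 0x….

0: ✓ CMP  NZCV=0010
1: ✓ MOVNE  r0←0xbe
2: · SUBLE
3: ✓ MOVGE  r1←0x54
4: ✓ CMP  NZCV=0010
5: ✓ SUBHI  r4←0x91
6: ✓ MOVNE  r0←0x3b

VAL = 0x54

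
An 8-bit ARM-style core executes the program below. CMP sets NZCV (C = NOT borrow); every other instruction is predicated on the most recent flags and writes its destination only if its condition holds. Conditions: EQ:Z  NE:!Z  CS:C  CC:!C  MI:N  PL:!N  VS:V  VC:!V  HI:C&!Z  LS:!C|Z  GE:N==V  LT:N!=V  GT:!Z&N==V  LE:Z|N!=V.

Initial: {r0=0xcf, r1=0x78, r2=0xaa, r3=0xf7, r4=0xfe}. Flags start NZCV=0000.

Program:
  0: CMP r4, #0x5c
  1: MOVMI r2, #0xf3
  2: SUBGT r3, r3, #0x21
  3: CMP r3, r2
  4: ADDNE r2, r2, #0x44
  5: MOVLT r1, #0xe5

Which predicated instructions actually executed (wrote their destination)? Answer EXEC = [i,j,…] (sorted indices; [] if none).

0: ✓ CMP  NZCV=1010
1: ✓ MOVMI  r2←0xf3
2: · SUBGT
3: ✓ CMP  NZCV=0010
4: ✓ ADDNE  r2←0x37
5: · MOVLT

EXEC = [1,4]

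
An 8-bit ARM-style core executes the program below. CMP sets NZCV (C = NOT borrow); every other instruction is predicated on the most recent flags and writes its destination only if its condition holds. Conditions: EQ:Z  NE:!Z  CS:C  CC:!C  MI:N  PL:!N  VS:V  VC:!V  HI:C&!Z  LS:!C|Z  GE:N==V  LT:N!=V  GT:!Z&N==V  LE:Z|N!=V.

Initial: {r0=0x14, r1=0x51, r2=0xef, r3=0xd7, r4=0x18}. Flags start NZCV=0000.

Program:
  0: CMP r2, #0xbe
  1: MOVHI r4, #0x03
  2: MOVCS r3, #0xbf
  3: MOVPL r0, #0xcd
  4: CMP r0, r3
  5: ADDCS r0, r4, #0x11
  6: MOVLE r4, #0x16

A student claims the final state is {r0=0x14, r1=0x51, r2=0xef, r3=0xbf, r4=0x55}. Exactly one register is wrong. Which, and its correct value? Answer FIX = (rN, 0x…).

[0] flags=0010 → (cmp)
[1] flags=0010 HI?T → r4=0x03
[2] flags=0010 CS?T → r3=0xbf
[3] flags=0010 PL?T → r0=0xcd
[4] flags=0010 → (cmp)
[5] flags=0010 CS?T → r0=0x14
[6] flags=0010 LE?F → skip

FIX = (r4, 0x03)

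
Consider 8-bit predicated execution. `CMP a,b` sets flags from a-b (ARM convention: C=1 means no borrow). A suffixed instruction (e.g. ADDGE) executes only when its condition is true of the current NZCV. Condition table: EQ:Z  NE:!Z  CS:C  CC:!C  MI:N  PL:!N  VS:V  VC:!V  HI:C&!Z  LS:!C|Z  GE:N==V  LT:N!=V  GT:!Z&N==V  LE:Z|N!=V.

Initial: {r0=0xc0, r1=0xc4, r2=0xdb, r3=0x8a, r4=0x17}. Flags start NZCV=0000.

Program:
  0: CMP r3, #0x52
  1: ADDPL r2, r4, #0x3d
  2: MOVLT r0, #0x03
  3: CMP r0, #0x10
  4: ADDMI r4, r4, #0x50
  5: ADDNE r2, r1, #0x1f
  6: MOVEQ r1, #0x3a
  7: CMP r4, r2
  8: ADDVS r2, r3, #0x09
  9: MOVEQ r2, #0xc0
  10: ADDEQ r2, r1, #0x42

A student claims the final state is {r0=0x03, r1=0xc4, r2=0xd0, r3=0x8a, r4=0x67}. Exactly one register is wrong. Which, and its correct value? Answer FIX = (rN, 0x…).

0: ✓ CMP  NZCV=0011
1: ✓ ADDPL  r2←0x54
2: ✓ MOVLT  r0←0x03
3: ✓ CMP  NZCV=1000
4: ✓ ADDMI  r4←0x67
5: ✓ ADDNE  r2←0xe3
6: · MOVEQ
7: ✓ CMP  NZCV=1001
8: ✓ ADDVS  r2←0x93
9: · MOVEQ
10: · ADDEQ

FIX = (r2, 0x93)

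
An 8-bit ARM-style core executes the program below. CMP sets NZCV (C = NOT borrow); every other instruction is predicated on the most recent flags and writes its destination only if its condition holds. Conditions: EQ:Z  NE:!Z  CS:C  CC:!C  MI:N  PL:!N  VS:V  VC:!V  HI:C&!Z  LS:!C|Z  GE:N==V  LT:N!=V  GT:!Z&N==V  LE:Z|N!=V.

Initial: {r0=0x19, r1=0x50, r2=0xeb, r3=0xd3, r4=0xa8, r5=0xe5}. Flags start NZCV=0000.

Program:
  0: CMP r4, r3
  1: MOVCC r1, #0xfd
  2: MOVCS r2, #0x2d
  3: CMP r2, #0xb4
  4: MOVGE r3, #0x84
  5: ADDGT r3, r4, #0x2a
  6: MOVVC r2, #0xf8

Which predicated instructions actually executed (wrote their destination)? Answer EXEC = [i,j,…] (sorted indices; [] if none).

EXEC = [1,4,5,6]

[0] flags=1000 → (cmp)
[1] flags=1000 CC?T → r1=0xfd
[2] flags=1000 CS?F → skip
[3] flags=0010 → (cmp)
[4] flags=0010 GE?T → r3=0x84
[5] flags=0010 GT?T → r3=0xd2
[6] flags=0010 VC?T → r2=0xf8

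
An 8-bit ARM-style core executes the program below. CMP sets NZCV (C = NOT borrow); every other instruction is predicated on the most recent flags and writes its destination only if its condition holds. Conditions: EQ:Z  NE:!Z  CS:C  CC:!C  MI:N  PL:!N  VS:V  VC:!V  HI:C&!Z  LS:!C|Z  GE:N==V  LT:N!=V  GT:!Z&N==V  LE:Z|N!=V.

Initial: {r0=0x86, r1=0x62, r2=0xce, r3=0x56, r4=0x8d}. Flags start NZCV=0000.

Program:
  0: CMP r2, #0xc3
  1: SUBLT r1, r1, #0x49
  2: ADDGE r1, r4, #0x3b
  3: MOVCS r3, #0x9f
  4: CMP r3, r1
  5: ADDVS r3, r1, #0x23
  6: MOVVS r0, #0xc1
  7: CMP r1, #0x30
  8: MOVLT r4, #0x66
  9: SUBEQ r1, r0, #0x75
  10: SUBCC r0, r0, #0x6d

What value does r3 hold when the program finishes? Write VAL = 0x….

0: ✓ CMP  NZCV=0010
1: · SUBLT
2: ✓ ADDGE  r1←0xc8
3: ✓ MOVCS  r3←0x9f
4: ✓ CMP  NZCV=1000
5: · ADDVS
6: · MOVVS
7: ✓ CMP  NZCV=1010
8: ✓ MOVLT  r4←0x66
9: · SUBEQ
10: · SUBCC

VAL = 0x9f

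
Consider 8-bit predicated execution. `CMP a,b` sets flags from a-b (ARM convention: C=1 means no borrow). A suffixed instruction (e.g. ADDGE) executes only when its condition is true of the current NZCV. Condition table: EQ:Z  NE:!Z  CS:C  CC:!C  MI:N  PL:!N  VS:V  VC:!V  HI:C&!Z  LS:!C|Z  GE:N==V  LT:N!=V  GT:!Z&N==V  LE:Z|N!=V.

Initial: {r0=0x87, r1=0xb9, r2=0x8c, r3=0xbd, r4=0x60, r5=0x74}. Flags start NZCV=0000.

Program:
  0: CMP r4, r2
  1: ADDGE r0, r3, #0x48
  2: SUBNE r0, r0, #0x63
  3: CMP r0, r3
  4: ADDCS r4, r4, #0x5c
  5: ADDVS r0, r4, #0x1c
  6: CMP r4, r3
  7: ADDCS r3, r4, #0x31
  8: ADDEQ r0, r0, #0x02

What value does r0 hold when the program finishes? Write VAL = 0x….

VAL = 0xa2

0: ✓ CMP  NZCV=1001
1: ✓ ADDGE  r0←0x05
2: ✓ SUBNE  r0←0xa2
3: ✓ CMP  NZCV=1000
4: · ADDCS
5: · ADDVS
6: ✓ CMP  NZCV=1001
7: · ADDCS
8: · ADDEQ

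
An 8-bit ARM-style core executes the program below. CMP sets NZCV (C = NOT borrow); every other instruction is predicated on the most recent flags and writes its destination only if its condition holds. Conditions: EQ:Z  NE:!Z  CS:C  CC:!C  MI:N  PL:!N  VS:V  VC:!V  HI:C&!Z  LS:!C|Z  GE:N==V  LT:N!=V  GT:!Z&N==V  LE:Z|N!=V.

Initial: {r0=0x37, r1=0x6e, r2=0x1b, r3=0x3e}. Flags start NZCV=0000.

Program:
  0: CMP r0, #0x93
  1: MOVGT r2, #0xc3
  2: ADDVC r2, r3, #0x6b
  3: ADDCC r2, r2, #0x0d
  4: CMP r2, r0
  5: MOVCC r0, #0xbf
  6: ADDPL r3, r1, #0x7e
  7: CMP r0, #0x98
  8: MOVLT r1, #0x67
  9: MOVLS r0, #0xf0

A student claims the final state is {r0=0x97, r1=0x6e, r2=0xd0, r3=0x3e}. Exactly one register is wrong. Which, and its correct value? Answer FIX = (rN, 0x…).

[0] flags=1001 → (cmp)
[1] flags=1001 GT?T → r2=0xc3
[2] flags=1001 VC?F → skip
[3] flags=1001 CC?T → r2=0xd0
[4] flags=1010 → (cmp)
[5] flags=1010 CC?F → skip
[6] flags=1010 PL?F → skip
[7] flags=1001 → (cmp)
[8] flags=1001 LT?F → skip
[9] flags=1001 LS?T → r0=0xf0

FIX = (r0, 0xf0)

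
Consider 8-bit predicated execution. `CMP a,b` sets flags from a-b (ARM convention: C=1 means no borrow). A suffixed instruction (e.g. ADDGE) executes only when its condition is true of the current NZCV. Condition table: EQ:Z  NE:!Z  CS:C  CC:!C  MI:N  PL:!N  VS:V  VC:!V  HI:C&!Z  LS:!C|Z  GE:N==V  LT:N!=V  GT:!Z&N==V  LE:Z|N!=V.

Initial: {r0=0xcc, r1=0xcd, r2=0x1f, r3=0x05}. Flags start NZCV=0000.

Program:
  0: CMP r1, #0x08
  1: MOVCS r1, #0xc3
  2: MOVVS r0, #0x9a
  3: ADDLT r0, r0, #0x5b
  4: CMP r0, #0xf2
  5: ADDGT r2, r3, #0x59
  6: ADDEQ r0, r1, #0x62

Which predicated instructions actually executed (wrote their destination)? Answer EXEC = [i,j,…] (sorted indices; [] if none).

EXEC = [1,3,5]

0: ✓ CMP  NZCV=1010
1: ✓ MOVCS  r1←0xc3
2: · MOVVS
3: ✓ ADDLT  r0←0x27
4: ✓ CMP  NZCV=0000
5: ✓ ADDGT  r2←0x5e
6: · ADDEQ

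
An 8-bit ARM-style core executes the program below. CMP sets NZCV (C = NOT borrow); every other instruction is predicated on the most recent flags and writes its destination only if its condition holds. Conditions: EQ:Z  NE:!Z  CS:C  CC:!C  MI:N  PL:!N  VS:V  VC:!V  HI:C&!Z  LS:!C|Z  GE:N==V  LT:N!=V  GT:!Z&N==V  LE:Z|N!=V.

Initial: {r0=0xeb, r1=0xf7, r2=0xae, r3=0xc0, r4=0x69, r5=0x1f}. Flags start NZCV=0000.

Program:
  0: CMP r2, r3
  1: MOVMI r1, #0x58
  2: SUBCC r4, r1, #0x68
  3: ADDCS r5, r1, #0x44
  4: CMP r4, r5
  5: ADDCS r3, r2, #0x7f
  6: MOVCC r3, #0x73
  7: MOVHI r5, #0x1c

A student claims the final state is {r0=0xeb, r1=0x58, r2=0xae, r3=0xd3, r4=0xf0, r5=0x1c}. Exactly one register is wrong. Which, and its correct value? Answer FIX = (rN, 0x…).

0: ✓ CMP  NZCV=1000
1: ✓ MOVMI  r1←0x58
2: ✓ SUBCC  r4←0xf0
3: · ADDCS
4: ✓ CMP  NZCV=1010
5: ✓ ADDCS  r3←0x2d
6: · MOVCC
7: ✓ MOVHI  r5←0x1c

FIX = (r3, 0x2d)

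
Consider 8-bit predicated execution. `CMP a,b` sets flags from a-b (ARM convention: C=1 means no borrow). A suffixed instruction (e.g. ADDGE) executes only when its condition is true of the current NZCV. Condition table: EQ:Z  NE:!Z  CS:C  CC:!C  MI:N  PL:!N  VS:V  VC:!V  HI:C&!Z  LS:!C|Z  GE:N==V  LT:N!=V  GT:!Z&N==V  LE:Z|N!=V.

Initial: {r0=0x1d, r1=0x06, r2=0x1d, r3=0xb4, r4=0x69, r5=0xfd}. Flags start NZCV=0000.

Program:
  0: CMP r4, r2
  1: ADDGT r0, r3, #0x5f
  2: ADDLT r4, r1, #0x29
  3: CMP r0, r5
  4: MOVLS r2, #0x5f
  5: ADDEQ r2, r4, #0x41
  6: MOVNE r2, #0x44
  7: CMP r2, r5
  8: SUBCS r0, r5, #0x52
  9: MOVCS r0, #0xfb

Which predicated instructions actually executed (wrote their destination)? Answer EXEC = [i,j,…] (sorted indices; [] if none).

0: ✓ CMP  NZCV=0010
1: ✓ ADDGT  r0←0x13
2: · ADDLT
3: ✓ CMP  NZCV=0000
4: ✓ MOVLS  r2←0x5f
5: · ADDEQ
6: ✓ MOVNE  r2←0x44
7: ✓ CMP  NZCV=0000
8: · SUBCS
9: · MOVCS

EXEC = [1,4,6]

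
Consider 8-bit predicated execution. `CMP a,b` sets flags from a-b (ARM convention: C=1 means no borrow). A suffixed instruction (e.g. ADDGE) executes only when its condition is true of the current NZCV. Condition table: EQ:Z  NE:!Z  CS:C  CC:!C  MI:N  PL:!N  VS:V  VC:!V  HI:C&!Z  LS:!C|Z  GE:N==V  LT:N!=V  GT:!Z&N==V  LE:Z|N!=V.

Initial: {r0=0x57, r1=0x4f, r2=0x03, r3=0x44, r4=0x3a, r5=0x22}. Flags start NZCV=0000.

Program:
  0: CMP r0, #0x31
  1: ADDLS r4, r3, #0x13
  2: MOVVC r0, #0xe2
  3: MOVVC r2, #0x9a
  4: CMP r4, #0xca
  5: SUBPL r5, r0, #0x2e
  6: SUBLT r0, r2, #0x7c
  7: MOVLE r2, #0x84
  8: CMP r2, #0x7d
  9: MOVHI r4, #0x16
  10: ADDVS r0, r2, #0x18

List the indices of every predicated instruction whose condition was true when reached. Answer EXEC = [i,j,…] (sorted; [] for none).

[0] flags=0010 → (cmp)
[1] flags=0010 LS?F → skip
[2] flags=0010 VC?T → r0=0xe2
[3] flags=0010 VC?T → r2=0x9a
[4] flags=0000 → (cmp)
[5] flags=0000 PL?T → r5=0xb4
[6] flags=0000 LT?F → skip
[7] flags=0000 LE?F → skip
[8] flags=0011 → (cmp)
[9] flags=0011 HI?T → r4=0x16
[10] flags=0011 VS?T → r0=0xb2

EXEC = [2,3,5,9,10]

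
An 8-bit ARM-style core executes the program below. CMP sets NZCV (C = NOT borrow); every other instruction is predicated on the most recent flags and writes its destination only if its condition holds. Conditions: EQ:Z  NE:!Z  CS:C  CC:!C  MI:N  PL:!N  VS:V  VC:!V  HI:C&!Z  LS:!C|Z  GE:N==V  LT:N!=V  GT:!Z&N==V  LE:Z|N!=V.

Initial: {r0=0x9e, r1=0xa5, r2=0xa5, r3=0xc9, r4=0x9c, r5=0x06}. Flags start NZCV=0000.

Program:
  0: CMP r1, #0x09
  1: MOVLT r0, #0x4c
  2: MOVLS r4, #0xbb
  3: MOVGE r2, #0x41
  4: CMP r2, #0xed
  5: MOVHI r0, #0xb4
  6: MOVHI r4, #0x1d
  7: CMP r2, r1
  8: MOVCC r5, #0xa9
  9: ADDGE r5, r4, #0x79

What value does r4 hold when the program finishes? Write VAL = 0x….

0: ✓ CMP  NZCV=1010
1: ✓ MOVLT  r0←0x4c
2: · MOVLS
3: · MOVGE
4: ✓ CMP  NZCV=1000
5: · MOVHI
6: · MOVHI
7: ✓ CMP  NZCV=0110
8: · MOVCC
9: ✓ ADDGE  r5←0x15

VAL = 0x9c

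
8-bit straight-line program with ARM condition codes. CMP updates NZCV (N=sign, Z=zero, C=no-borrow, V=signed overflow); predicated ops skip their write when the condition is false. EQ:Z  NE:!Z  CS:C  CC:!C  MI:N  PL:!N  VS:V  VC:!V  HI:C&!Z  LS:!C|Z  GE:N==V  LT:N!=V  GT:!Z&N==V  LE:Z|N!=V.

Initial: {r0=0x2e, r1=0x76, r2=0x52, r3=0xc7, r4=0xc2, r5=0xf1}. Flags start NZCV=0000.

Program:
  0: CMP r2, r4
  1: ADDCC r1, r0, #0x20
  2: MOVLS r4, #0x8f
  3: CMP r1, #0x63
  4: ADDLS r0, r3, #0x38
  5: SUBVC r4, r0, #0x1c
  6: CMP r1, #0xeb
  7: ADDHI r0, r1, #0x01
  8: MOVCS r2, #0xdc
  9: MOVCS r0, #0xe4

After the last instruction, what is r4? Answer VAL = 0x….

VAL = 0xe3

[0] flags=1001 → (cmp)
[1] flags=1001 CC?T → r1=0x4e
[2] flags=1001 LS?T → r4=0x8f
[3] flags=1000 → (cmp)
[4] flags=1000 LS?T → r0=0xff
[5] flags=1000 VC?T → r4=0xe3
[6] flags=0000 → (cmp)
[7] flags=0000 HI?F → skip
[8] flags=0000 CS?F → skip
[9] flags=0000 CS?F → skip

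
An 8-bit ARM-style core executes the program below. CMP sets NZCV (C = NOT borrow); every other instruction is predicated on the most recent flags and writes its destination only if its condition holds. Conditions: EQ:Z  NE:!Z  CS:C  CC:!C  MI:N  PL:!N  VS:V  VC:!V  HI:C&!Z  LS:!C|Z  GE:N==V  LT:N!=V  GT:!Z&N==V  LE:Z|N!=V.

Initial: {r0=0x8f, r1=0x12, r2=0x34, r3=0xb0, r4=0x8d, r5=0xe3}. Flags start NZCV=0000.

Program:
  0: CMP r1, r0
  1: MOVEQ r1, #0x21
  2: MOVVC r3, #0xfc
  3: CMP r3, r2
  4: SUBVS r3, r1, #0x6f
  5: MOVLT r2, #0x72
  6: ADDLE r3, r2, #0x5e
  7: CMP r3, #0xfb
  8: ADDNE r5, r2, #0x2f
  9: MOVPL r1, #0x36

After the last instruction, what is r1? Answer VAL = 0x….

0: ✓ CMP  NZCV=1001
1: · MOVEQ
2: · MOVVC
3: ✓ CMP  NZCV=0011
4: ✓ SUBVS  r3←0xa3
5: ✓ MOVLT  r2←0x72
6: ✓ ADDLE  r3←0xd0
7: ✓ CMP  NZCV=1000
8: ✓ ADDNE  r5←0xa1
9: · MOVPL

VAL = 0x12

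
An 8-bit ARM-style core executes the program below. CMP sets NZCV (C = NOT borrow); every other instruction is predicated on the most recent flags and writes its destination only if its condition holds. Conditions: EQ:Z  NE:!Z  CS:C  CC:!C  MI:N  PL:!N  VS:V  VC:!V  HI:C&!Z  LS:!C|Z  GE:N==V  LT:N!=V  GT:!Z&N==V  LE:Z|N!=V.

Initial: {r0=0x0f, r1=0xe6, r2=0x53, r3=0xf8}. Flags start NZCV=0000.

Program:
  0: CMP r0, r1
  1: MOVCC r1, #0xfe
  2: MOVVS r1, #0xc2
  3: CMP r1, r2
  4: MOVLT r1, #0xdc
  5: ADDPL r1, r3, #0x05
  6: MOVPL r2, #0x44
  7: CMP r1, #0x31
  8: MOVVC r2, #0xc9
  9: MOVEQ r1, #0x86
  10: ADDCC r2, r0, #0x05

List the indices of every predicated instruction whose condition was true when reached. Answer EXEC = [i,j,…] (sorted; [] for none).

0: ✓ CMP  NZCV=0000
1: ✓ MOVCC  r1←0xfe
2: · MOVVS
3: ✓ CMP  NZCV=1010
4: ✓ MOVLT  r1←0xdc
5: · ADDPL
6: · MOVPL
7: ✓ CMP  NZCV=1010
8: ✓ MOVVC  r2←0xc9
9: · MOVEQ
10: · ADDCC

EXEC = [1,4,8]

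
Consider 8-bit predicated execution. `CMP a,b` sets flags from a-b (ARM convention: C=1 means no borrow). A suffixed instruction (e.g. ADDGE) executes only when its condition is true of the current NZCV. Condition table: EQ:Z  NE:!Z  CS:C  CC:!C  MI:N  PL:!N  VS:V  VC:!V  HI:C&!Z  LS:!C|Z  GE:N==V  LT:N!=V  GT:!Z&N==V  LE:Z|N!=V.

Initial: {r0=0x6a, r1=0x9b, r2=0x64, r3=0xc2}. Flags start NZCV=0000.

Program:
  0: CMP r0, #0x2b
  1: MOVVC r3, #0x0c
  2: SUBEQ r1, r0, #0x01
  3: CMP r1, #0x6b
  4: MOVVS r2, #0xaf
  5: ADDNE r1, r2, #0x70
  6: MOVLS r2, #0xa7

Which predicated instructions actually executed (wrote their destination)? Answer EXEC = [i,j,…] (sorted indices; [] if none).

0: ✓ CMP  NZCV=0010
1: ✓ MOVVC  r3←0x0c
2: · SUBEQ
3: ✓ CMP  NZCV=0011
4: ✓ MOVVS  r2←0xaf
5: ✓ ADDNE  r1←0x1f
6: · MOVLS

EXEC = [1,4,5]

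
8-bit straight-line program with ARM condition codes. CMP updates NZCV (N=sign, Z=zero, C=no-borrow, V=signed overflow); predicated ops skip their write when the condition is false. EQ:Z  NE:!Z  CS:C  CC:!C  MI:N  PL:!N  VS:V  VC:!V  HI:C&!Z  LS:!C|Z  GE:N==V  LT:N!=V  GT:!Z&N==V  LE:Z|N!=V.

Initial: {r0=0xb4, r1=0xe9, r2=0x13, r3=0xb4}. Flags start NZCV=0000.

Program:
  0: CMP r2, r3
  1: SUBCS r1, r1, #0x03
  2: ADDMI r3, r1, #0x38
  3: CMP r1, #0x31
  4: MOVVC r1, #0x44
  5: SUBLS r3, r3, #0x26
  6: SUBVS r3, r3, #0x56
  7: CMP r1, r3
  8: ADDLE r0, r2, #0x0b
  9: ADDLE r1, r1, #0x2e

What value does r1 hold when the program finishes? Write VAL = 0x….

0: ✓ CMP  NZCV=0000
1: · SUBCS
2: · ADDMI
3: ✓ CMP  NZCV=1010
4: ✓ MOVVC  r1←0x44
5: · SUBLS
6: · SUBVS
7: ✓ CMP  NZCV=1001
8: · ADDLE
9: · ADDLE

VAL = 0x44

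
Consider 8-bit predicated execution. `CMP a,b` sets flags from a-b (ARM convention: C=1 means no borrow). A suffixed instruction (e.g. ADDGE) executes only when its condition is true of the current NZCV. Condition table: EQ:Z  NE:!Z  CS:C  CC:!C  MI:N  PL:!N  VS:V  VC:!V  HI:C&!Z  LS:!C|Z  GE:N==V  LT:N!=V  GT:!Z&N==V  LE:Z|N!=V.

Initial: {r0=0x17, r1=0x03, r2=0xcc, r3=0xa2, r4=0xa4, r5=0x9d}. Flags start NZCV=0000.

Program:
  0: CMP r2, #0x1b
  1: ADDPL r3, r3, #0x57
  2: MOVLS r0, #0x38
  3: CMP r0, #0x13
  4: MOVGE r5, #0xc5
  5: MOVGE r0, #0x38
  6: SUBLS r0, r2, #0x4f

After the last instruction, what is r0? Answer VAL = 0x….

[0] flags=1010 → (cmp)
[1] flags=1010 PL?F → skip
[2] flags=1010 LS?F → skip
[3] flags=0010 → (cmp)
[4] flags=0010 GE?T → r5=0xc5
[5] flags=0010 GE?T → r0=0x38
[6] flags=0010 LS?F → skip

VAL = 0x38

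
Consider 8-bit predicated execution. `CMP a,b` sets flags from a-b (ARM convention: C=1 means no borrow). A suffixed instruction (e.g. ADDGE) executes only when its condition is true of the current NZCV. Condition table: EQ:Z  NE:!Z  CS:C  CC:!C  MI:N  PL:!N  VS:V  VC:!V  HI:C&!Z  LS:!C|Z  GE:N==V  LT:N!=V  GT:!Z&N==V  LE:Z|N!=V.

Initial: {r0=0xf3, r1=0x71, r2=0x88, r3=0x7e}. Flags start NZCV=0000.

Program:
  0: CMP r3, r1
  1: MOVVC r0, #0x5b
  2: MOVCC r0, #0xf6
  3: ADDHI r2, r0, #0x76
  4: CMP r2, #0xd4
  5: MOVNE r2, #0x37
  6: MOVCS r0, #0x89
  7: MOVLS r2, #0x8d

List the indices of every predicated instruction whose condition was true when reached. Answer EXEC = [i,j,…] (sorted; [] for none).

EXEC = [1,3,5,7]

0: ✓ CMP  NZCV=0010
1: ✓ MOVVC  r0←0x5b
2: · MOVCC
3: ✓ ADDHI  r2←0xd1
4: ✓ CMP  NZCV=1000
5: ✓ MOVNE  r2←0x37
6: · MOVCS
7: ✓ MOVLS  r2←0x8d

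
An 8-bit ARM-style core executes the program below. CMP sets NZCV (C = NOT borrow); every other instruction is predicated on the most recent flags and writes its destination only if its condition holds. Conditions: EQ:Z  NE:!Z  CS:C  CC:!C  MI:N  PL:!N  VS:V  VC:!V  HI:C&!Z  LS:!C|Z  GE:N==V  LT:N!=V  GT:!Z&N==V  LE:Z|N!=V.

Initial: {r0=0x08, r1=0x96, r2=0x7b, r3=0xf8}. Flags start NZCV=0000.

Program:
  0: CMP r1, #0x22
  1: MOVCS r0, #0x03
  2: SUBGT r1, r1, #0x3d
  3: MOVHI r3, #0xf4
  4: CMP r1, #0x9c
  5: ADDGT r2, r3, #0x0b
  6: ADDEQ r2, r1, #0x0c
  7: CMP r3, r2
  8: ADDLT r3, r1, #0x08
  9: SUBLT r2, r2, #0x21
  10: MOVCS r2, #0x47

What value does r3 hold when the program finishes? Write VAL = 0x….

[0] flags=0011 → (cmp)
[1] flags=0011 CS?T → r0=0x03
[2] flags=0011 GT?F → skip
[3] flags=0011 HI?T → r3=0xf4
[4] flags=1000 → (cmp)
[5] flags=1000 GT?F → skip
[6] flags=1000 EQ?F → skip
[7] flags=0011 → (cmp)
[8] flags=0011 LT?T → r3=0x9e
[9] flags=0011 LT?T → r2=0x5a
[10] flags=0011 CS?T → r2=0x47

VAL = 0x9e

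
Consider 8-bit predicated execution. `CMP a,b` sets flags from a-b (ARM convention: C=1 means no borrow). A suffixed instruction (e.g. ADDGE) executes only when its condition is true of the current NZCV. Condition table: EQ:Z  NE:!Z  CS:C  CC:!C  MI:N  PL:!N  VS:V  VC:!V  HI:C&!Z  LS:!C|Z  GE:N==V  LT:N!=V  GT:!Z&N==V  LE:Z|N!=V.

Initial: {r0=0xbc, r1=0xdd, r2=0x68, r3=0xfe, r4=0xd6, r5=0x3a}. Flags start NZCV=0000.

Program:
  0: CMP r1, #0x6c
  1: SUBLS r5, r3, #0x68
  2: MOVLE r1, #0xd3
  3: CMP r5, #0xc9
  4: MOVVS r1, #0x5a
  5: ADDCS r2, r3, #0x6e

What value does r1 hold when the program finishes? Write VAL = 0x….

[0] flags=0011 → (cmp)
[1] flags=0011 LS?F → skip
[2] flags=0011 LE?T → r1=0xd3
[3] flags=0000 → (cmp)
[4] flags=0000 VS?F → skip
[5] flags=0000 CS?F → skip

VAL = 0xd3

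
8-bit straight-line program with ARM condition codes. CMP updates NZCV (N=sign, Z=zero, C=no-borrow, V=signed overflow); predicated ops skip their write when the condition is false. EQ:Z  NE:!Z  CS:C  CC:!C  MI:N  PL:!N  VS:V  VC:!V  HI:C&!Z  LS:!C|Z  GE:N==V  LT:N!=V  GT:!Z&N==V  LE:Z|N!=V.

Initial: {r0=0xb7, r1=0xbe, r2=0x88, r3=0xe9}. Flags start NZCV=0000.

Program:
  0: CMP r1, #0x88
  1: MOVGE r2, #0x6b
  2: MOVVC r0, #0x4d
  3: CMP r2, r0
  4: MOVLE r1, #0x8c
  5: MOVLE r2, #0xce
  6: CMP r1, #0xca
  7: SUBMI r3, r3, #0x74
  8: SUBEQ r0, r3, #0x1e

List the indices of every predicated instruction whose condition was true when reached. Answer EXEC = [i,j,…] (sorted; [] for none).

[0] flags=0010 → (cmp)
[1] flags=0010 GE?T → r2=0x6b
[2] flags=0010 VC?T → r0=0x4d
[3] flags=0010 → (cmp)
[4] flags=0010 LE?F → skip
[5] flags=0010 LE?F → skip
[6] flags=1000 → (cmp)
[7] flags=1000 MI?T → r3=0x75
[8] flags=1000 EQ?F → skip

EXEC = [1,2,7]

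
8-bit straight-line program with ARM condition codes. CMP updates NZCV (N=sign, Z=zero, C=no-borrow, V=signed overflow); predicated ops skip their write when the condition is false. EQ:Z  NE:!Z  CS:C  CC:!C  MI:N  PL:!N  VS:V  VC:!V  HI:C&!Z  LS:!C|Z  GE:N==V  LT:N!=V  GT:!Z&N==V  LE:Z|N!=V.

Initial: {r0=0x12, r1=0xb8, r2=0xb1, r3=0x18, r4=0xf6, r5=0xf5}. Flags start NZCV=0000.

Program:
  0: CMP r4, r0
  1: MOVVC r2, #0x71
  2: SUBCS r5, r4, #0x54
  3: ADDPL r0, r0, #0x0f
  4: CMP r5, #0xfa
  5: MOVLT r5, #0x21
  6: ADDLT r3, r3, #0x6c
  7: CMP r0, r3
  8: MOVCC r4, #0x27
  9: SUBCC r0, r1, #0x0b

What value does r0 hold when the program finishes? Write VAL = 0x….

VAL = 0xad

0: ✓ CMP  NZCV=1010
1: ✓ MOVVC  r2←0x71
2: ✓ SUBCS  r5←0xa2
3: · ADDPL
4: ✓ CMP  NZCV=1000
5: ✓ MOVLT  r5←0x21
6: ✓ ADDLT  r3←0x84
7: ✓ CMP  NZCV=1001
8: ✓ MOVCC  r4←0x27
9: ✓ SUBCC  r0←0xad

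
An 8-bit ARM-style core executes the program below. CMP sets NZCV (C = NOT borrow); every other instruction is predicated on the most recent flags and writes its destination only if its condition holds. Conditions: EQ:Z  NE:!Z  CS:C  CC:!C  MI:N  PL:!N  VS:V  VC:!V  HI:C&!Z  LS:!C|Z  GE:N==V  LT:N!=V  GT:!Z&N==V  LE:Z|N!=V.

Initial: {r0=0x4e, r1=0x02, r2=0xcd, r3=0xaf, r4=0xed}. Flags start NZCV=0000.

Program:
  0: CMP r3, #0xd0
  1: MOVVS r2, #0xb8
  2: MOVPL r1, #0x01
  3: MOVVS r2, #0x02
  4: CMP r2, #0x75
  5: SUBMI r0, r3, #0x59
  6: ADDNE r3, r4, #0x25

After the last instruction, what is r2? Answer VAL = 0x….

0: ✓ CMP  NZCV=1000
1: · MOVVS
2: · MOVPL
3: · MOVVS
4: ✓ CMP  NZCV=0011
5: · SUBMI
6: ✓ ADDNE  r3←0x12

VAL = 0xcd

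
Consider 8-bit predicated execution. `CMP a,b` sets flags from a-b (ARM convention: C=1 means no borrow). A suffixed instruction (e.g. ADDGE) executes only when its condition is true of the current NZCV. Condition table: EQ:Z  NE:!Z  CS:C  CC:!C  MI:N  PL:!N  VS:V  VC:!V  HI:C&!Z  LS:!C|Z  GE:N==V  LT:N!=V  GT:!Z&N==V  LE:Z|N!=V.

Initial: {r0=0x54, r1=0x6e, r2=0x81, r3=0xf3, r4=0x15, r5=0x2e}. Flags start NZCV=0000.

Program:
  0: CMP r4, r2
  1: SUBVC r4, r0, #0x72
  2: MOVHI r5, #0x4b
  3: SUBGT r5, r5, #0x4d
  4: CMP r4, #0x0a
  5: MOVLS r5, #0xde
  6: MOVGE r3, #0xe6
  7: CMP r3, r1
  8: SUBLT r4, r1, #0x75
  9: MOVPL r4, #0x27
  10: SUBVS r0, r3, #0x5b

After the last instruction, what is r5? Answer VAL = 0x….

[0] flags=1001 → (cmp)
[1] flags=1001 VC?F → skip
[2] flags=1001 HI?F → skip
[3] flags=1001 GT?T → r5=0xe1
[4] flags=0010 → (cmp)
[5] flags=0010 LS?F → skip
[6] flags=0010 GE?T → r3=0xe6
[7] flags=0011 → (cmp)
[8] flags=0011 LT?T → r4=0xf9
[9] flags=0011 PL?T → r4=0x27
[10] flags=0011 VS?T → r0=0x8b

VAL = 0xe1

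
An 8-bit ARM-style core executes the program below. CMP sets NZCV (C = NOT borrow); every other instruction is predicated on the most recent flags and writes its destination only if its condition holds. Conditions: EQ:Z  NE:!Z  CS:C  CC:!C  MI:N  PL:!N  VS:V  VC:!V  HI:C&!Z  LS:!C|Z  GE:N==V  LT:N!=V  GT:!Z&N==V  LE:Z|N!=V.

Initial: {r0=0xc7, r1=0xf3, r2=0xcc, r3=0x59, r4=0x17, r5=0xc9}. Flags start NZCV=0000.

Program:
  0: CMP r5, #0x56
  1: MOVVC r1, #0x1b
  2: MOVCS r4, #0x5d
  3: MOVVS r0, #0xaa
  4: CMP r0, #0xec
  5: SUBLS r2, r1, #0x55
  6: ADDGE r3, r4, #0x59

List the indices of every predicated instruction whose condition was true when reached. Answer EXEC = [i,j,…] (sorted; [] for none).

EXEC = [2,3,5]

[0] flags=0011 → (cmp)
[1] flags=0011 VC?F → skip
[2] flags=0011 CS?T → r4=0x5d
[3] flags=0011 VS?T → r0=0xaa
[4] flags=1000 → (cmp)
[5] flags=1000 LS?T → r2=0x9e
[6] flags=1000 GE?F → skip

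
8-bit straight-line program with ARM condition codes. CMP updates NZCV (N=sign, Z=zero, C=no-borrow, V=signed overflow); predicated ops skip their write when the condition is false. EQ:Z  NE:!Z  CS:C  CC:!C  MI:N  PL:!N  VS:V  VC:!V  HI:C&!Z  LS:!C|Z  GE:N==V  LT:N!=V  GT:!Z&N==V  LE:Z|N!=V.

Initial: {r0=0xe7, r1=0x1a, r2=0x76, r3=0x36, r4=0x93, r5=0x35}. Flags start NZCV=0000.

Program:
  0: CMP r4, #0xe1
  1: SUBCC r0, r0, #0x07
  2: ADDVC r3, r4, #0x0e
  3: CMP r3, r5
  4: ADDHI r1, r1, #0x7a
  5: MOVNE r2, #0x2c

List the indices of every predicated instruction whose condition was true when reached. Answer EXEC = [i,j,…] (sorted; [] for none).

[0] flags=1000 → (cmp)
[1] flags=1000 CC?T → r0=0xe0
[2] flags=1000 VC?T → r3=0xa1
[3] flags=0011 → (cmp)
[4] flags=0011 HI?T → r1=0x94
[5] flags=0011 NE?T → r2=0x2c

EXEC = [1,2,4,5]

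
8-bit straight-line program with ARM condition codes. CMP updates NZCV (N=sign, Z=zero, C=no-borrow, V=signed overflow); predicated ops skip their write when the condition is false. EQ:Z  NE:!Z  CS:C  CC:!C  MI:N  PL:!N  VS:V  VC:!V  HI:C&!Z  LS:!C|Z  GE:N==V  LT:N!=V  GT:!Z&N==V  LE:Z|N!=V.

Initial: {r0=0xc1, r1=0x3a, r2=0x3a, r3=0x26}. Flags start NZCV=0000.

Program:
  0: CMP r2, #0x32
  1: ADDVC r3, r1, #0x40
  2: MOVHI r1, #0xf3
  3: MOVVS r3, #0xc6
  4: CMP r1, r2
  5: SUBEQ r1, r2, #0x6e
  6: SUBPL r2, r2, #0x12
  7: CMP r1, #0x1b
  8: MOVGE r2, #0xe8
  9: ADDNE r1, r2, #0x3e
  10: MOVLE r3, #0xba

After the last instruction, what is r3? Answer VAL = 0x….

[0] flags=0010 → (cmp)
[1] flags=0010 VC?T → r3=0x7a
[2] flags=0010 HI?T → r1=0xf3
[3] flags=0010 VS?F → skip
[4] flags=1010 → (cmp)
[5] flags=1010 EQ?F → skip
[6] flags=1010 PL?F → skip
[7] flags=1010 → (cmp)
[8] flags=1010 GE?F → skip
[9] flags=1010 NE?T → r1=0x78
[10] flags=1010 LE?T → r3=0xba

VAL = 0xba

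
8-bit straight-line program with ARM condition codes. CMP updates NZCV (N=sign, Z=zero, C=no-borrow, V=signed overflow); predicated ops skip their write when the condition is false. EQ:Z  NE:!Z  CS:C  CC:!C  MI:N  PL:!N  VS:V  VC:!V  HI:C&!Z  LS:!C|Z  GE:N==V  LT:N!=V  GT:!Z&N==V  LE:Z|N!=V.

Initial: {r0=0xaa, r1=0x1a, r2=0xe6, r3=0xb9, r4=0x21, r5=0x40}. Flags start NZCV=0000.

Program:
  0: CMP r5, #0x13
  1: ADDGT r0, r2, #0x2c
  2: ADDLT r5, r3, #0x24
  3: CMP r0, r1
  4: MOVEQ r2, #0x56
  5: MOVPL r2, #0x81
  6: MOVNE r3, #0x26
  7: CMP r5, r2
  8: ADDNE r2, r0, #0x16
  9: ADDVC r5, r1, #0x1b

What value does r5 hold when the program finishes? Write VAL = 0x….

0: ✓ CMP  NZCV=0010
1: ✓ ADDGT  r0←0x12
2: · ADDLT
3: ✓ CMP  NZCV=1000
4: · MOVEQ
5: · MOVPL
6: ✓ MOVNE  r3←0x26
7: ✓ CMP  NZCV=0000
8: ✓ ADDNE  r2←0x28
9: ✓ ADDVC  r5←0x35

VAL = 0x35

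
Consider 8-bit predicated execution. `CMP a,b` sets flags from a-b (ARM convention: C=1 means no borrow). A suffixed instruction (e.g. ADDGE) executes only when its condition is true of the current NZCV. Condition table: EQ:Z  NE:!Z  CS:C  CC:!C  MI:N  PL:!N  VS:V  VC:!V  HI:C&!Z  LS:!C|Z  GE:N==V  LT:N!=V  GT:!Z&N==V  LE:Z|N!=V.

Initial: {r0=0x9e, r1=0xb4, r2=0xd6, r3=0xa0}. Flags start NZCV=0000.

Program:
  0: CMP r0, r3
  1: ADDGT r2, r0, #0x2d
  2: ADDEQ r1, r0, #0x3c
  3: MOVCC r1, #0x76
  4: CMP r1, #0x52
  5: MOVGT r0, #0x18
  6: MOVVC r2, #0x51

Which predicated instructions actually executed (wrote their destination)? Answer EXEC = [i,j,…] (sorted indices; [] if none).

EXEC = [3,5,6]

[0] flags=1000 → (cmp)
[1] flags=1000 GT?F → skip
[2] flags=1000 EQ?F → skip
[3] flags=1000 CC?T → r1=0x76
[4] flags=0010 → (cmp)
[5] flags=0010 GT?T → r0=0x18
[6] flags=0010 VC?T → r2=0x51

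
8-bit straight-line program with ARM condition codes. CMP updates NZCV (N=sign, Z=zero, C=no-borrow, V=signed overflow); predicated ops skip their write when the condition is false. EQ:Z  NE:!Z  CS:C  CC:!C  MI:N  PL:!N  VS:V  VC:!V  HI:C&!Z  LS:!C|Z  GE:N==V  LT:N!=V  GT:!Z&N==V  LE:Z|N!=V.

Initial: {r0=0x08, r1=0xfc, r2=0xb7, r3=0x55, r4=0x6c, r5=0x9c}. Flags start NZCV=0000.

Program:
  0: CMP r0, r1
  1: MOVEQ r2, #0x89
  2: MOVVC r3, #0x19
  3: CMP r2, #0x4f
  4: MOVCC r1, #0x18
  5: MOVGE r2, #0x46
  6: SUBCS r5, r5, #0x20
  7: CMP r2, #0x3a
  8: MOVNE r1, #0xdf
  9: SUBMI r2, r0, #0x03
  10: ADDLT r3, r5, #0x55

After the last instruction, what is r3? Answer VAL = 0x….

VAL = 0xd1

0: ✓ CMP  NZCV=0000
1: · MOVEQ
2: ✓ MOVVC  r3←0x19
3: ✓ CMP  NZCV=0011
4: · MOVCC
5: · MOVGE
6: ✓ SUBCS  r5←0x7c
7: ✓ CMP  NZCV=0011
8: ✓ MOVNE  r1←0xdf
9: · SUBMI
10: ✓ ADDLT  r3←0xd1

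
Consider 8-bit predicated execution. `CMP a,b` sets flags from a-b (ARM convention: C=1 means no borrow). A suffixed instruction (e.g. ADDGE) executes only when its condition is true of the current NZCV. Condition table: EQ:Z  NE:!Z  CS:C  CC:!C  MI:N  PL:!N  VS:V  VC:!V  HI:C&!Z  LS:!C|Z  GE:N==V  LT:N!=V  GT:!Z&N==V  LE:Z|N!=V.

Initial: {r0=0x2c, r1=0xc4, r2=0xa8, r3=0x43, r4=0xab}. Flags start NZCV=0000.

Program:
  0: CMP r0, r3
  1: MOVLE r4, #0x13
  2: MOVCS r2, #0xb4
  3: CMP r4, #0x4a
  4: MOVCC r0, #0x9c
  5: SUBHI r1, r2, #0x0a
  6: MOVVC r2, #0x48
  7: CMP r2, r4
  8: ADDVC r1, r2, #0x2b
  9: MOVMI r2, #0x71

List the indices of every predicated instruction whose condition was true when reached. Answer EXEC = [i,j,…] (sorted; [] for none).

0: ✓ CMP  NZCV=1000
1: ✓ MOVLE  r4←0x13
2: · MOVCS
3: ✓ CMP  NZCV=1000
4: ✓ MOVCC  r0←0x9c
5: · SUBHI
6: ✓ MOVVC  r2←0x48
7: ✓ CMP  NZCV=0010
8: ✓ ADDVC  r1←0x73
9: · MOVMI

EXEC = [1,4,6,8]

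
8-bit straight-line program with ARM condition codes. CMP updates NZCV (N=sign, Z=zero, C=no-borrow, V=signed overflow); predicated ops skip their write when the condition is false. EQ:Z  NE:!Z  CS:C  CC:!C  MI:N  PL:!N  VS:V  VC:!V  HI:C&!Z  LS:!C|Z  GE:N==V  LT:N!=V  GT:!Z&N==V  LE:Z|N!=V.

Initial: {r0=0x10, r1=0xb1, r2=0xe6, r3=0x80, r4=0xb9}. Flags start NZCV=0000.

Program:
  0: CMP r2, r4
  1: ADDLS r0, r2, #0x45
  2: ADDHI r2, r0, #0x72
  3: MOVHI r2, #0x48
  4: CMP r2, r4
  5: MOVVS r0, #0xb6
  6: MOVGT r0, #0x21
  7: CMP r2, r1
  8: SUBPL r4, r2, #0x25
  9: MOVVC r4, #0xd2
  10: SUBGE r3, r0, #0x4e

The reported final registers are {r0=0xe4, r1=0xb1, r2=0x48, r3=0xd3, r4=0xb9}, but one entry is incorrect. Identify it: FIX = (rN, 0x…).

FIX = (r0, 0x21)

0: ✓ CMP  NZCV=0010
1: · ADDLS
2: ✓ ADDHI  r2←0x82
3: ✓ MOVHI  r2←0x48
4: ✓ CMP  NZCV=1001
5: ✓ MOVVS  r0←0xb6
6: ✓ MOVGT  r0←0x21
7: ✓ CMP  NZCV=1001
8: · SUBPL
9: · MOVVC
10: ✓ SUBGE  r3←0xd3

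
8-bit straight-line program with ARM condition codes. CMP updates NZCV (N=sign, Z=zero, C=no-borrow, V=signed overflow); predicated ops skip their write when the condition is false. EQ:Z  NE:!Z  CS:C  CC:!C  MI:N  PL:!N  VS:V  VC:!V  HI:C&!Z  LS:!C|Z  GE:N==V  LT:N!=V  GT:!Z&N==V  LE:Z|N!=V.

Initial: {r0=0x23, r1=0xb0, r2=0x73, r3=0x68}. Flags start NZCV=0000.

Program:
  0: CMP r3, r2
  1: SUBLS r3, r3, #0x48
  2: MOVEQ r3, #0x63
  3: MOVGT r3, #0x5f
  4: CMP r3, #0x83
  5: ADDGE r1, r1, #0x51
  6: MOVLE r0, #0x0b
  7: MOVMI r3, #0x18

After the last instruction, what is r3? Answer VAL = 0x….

VAL = 0x18

[0] flags=1000 → (cmp)
[1] flags=1000 LS?T → r3=0x20
[2] flags=1000 EQ?F → skip
[3] flags=1000 GT?F → skip
[4] flags=1001 → (cmp)
[5] flags=1001 GE?T → r1=0x01
[6] flags=1001 LE?F → skip
[7] flags=1001 MI?T → r3=0x18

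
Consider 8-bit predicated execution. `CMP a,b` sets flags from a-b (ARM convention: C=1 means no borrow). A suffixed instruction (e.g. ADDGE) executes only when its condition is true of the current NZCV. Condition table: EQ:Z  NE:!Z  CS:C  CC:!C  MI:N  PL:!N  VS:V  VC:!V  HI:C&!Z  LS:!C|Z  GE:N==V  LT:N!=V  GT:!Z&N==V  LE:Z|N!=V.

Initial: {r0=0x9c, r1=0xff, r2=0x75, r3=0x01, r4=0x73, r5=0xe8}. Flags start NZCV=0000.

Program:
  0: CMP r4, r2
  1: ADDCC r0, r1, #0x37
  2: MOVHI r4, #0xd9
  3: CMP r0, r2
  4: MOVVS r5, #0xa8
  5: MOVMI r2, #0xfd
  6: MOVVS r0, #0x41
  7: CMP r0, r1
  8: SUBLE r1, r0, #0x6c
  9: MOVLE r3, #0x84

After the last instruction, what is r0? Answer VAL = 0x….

[0] flags=1000 → (cmp)
[1] flags=1000 CC?T → r0=0x36
[2] flags=1000 HI?F → skip
[3] flags=1000 → (cmp)
[4] flags=1000 VS?F → skip
[5] flags=1000 MI?T → r2=0xfd
[6] flags=1000 VS?F → skip
[7] flags=0000 → (cmp)
[8] flags=0000 LE?F → skip
[9] flags=0000 LE?F → skip

VAL = 0x36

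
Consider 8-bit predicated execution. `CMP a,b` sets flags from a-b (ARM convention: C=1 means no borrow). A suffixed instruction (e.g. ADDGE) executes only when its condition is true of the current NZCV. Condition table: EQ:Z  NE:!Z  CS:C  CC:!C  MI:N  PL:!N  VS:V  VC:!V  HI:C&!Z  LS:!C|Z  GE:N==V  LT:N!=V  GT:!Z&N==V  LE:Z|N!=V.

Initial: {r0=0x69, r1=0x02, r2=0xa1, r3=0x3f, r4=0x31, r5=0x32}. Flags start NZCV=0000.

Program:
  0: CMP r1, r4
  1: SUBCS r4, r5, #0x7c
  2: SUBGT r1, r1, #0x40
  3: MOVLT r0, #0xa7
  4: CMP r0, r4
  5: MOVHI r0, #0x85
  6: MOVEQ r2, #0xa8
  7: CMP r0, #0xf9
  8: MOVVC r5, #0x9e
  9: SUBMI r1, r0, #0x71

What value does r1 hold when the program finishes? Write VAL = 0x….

[0] flags=1000 → (cmp)
[1] flags=1000 CS?F → skip
[2] flags=1000 GT?F → skip
[3] flags=1000 LT?T → r0=0xa7
[4] flags=0011 → (cmp)
[5] flags=0011 HI?T → r0=0x85
[6] flags=0011 EQ?F → skip
[7] flags=1000 → (cmp)
[8] flags=1000 VC?T → r5=0x9e
[9] flags=1000 MI?T → r1=0x14

VAL = 0x14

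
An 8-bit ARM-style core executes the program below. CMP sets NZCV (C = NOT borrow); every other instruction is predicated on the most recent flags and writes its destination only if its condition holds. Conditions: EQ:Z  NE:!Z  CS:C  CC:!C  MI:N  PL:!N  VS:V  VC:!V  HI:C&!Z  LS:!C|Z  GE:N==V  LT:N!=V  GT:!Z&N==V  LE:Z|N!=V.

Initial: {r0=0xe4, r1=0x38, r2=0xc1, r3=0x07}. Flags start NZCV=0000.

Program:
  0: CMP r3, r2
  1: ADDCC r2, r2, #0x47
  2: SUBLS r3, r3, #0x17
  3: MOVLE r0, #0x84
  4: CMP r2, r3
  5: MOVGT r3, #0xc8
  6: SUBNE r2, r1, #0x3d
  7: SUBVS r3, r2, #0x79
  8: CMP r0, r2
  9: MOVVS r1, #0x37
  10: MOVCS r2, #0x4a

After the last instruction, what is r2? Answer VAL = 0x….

0: ✓ CMP  NZCV=0000
1: ✓ ADDCC  r2←0x08
2: ✓ SUBLS  r3←0xf0
3: · MOVLE
4: ✓ CMP  NZCV=0000
5: ✓ MOVGT  r3←0xc8
6: ✓ SUBNE  r2←0xfb
7: · SUBVS
8: ✓ CMP  NZCV=1000
9: · MOVVS
10: · MOVCS

VAL = 0xfb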